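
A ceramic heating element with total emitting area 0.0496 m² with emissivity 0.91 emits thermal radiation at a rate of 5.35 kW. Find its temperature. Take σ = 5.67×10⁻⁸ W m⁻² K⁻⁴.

T ≈ 1200 K

From P = εσAT⁴, T = (P / εσA)^(1/4) = (5350 / (0.91 × 5.67×10⁻⁸ × 0.0496))^(1/4).
T = (2.09×10^12)^(1/4) = 1200 K.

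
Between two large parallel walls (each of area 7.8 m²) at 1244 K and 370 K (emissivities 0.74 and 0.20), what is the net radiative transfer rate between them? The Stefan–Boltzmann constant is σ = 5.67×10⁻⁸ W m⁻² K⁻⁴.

For two large parallel gray plates, q = σ(T₁⁴ − T₂⁴) / (1/ε₁ + 1/ε₂ − 1).
1/ε₁ + 1/ε₂ − 1 = 1/0.74 + 1/0.20 − 1 = 5.351.
T₁⁴ − T₂⁴ = 2.39×10^12 − 1.87×10^10 = 2.38×10^12 K⁴.
q = 5.67×10⁻⁸ × 2.38×10^12 / 5.351 = 25200 W/m².
Q = q·A = 25200 × 7.8 = 1.96×10^5 W.

Q ≈ 1.96×10^5 W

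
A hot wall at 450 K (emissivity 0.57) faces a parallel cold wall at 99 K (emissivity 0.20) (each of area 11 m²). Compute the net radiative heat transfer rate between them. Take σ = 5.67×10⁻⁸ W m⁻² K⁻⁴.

For two large parallel gray plates, q = σ(T₁⁴ − T₂⁴) / (1/ε₁ + 1/ε₂ − 1).
1/ε₁ + 1/ε₂ − 1 = 1/0.57 + 1/0.20 − 1 = 5.754.
T₁⁴ − T₂⁴ = 4.10×10^10 − 9.61×10^7 = 4.09×10^10 K⁴.
q = 5.67×10⁻⁸ × 4.09×10^10 / 5.754 = 403 W/m².
Q = q·A = 403 × 11 = 4430 W.

Q ≈ 4430 W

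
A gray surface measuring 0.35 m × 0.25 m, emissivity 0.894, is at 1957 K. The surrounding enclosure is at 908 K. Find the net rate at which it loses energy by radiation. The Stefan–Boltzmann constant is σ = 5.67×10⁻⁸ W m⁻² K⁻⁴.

Q ≈ 62000 W

A = 0.35 × 0.25 = 0.0875 m².
Q = εσA(T⁴ − T_s⁴). T⁴ − T_s⁴ = (1957)⁴ − (908)⁴ = 1.47×10^13 − 6.80×10^11 = 1.40×10^13 K⁴.
Q = 0.894 × 5.67×10⁻⁸ × 0.0875 × 1.40×10^13 = 62000 W.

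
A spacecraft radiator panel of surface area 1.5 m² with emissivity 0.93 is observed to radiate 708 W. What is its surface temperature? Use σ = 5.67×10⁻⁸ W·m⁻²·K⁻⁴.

T ≈ 308 K

From P = εσAT⁴, T = (P / εσA)^(1/4) = (708 / (0.93 × 5.67×10⁻⁸ × 1.50))^(1/4).
T = (8.95×10^9)^(1/4) = 308 K.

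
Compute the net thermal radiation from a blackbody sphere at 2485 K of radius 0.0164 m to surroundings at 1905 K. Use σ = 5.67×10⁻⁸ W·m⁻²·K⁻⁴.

Q ≈ 4780 W

A = 4πr² = 4π × (0.0164)² = 3.38×10^-3 m².
Q = σA(T⁴ − T_s⁴). T⁴ − T_s⁴ = (2485)⁴ − (1905)⁴ = 3.81×10^13 − 1.32×10^13 = 2.50×10^13 K⁴.
Q = 5.67×10⁻⁸ × 3.38×10^-3 × 2.50×10^13 = 4780 W.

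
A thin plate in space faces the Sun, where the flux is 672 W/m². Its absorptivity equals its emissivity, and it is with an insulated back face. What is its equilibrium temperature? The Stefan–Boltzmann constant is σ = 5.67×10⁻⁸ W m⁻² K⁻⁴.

T ≈ 330 K

Absorbed flux αS = emitted flux εσT⁴ (one radiating face); with α = ε, T = (S/σ)^(1/4).
T = (672 / 5.67×10⁻⁸)^(1/4) = (1.19×10^10)^(1/4).
T = 330 K.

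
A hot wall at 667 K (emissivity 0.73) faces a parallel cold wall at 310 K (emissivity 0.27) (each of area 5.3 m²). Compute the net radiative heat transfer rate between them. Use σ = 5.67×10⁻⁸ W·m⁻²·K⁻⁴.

For two large parallel gray plates, q = σ(T₁⁴ − T₂⁴) / (1/ε₁ + 1/ε₂ − 1).
1/ε₁ + 1/ε₂ − 1 = 1/0.73 + 1/0.27 − 1 = 4.074.
T₁⁴ − T₂⁴ = 1.98×10^11 − 9.24×10^9 = 1.89×10^11 K⁴.
q = 5.67×10⁻⁸ × 1.89×10^11 / 4.074 = 2630 W/m².
Q = q·A = 2630 × 5.3 = 13900 W.

Q ≈ 13900 W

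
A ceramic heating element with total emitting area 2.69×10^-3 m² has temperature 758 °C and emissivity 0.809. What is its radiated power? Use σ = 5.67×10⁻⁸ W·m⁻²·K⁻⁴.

P ≈ 139 W

758 °C = 1031 K.
P = εσAT⁴ = 0.809 × 5.67×10⁻⁸ × 2.69×10^-3 × (1031)⁴ = 0.809 × 5.67×10⁻⁸ × 2.69×10^-3 × 1.13×10^12.
P = 139 W.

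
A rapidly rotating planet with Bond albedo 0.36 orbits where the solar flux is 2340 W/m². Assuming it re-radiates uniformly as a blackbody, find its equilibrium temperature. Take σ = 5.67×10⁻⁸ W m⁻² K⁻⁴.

T ≈ 285 K

Power absorbed = (1−a)S·πR²; power emitted = 4πR²σT⁴. Equating and cancelling πR²:
T = ((1−a)S / 4σ)^(1/4) = (1500 / (4 × 5.67×10⁻⁸))^(1/4) = (6.60×10^9)^(1/4).
T = 285 K.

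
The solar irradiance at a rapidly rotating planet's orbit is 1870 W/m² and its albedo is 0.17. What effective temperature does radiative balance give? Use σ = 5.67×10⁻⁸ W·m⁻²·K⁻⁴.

T ≈ 288 K

Power absorbed = (1−a)S·πR²; power emitted = 4πR²σT⁴. Equating and cancelling πR²:
T = ((1−a)S / 4σ)^(1/4) = (1550 / (4 × 5.67×10⁻⁸))^(1/4) = (6.84×10^9)^(1/4).
T = 288 K.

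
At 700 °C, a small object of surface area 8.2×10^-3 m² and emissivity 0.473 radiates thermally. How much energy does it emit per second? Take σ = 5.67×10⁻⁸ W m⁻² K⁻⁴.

P ≈ 197 W

700 °C = 973 K.
P = εσAT⁴ = 0.473 × 5.67×10⁻⁸ × 8.20×10^-3 × (973)⁴ = 0.473 × 5.67×10⁻⁸ × 8.20×10^-3 × 8.96×10^11.
P = 197 W.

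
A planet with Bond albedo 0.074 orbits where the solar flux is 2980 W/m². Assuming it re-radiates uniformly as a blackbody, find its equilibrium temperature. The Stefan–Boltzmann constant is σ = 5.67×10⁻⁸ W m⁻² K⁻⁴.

Power absorbed = (1−a)S·πR²; power emitted = 4πR²σT⁴. Equating and cancelling πR²:
T = ((1−a)S / 4σ)^(1/4) = (2760 / (4 × 5.67×10⁻⁸))^(1/4) = (1.22×10^10)^(1/4).
T = 332 K.

T ≈ 332 K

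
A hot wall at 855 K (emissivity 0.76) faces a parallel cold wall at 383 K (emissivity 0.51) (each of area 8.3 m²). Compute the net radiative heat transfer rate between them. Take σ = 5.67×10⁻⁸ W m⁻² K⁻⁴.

Q ≈ 1.06×10^5 W

For two large parallel gray plates, q = σ(T₁⁴ − T₂⁴) / (1/ε₁ + 1/ε₂ − 1).
1/ε₁ + 1/ε₂ − 1 = 1/0.76 + 1/0.51 − 1 = 2.277.
T₁⁴ − T₂⁴ = 5.34×10^11 − 2.15×10^10 = 5.13×10^11 K⁴.
q = 5.67×10⁻⁸ × 5.13×10^11 / 2.277 = 12800 W/m².
Q = q·A = 12800 × 8.3 = 1.06×10^5 W.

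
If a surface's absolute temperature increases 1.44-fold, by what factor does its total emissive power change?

P ∝ T⁴, so the power scales as (1.44)⁴ = 4.30.

factor ≈ 4.30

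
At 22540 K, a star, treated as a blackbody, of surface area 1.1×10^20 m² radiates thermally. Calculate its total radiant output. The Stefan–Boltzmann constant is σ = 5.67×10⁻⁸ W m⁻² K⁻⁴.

P ≈ 1.61×10^30 W

P = σAT⁴ = 5.67×10⁻⁸ × 1.10×10^20 × (22540)⁴ = 5.67×10⁻⁸ × 1.10×10^20 × 2.58×10^17.
P = 1.61×10^30 W.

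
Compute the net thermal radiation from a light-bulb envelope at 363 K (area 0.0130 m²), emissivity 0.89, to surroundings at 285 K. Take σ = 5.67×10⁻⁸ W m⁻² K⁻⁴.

Q = εσA(T⁴ − T_s⁴). T⁴ − T_s⁴ = (363)⁴ − (285)⁴ = 1.74×10^10 − 6.60×10^9 = 1.08×10^10 K⁴.
Q = 0.89 × 5.67×10⁻⁸ × 0.0130 × 1.08×10^10 = 7.06 W.

Q ≈ 7.06 W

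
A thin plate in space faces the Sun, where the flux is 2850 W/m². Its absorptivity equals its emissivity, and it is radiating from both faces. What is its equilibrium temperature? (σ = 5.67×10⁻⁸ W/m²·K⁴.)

T ≈ 398 K

Absorbed flux αS = emitted flux 2εσT⁴ per unit area; with α = ε this gives T = (S/2σ)^(1/4).
T = (2850 / (2 × 5.67×10⁻⁸))^(1/4) = (2.51×10^10)^(1/4).
T = 398 K.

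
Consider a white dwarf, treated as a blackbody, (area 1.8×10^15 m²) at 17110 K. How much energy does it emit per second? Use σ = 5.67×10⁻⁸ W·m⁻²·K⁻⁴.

P = σAT⁴ = 5.67×10⁻⁸ × 1.80×10^15 × (17110)⁴ = 5.67×10⁻⁸ × 1.80×10^15 × 8.57×10^16.
P = 8.75×10^24 W.

P ≈ 8.75×10^24 W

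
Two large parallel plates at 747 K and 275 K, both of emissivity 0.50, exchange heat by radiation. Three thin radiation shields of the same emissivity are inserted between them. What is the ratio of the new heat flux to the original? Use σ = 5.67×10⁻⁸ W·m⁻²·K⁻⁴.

ratio ≈ 0.250

With N identical shields there are N+1 = 4 gaps in series, each with the same radiative resistance, so the flux falls to 1/(N+1) of its unshielded value.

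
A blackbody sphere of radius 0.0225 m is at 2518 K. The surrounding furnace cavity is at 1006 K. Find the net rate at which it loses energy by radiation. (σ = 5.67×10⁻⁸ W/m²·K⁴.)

A = 4πr² = 4π × (0.0225)² = 6.36×10^-3 m².
Q = σA(T⁴ − T_s⁴). T⁴ − T_s⁴ = (2518)⁴ − (1006)⁴ = 4.02×10^13 − 1.02×10^12 = 3.92×10^13 K⁴.
Q = 5.67×10⁻⁸ × 6.36×10^-3 × 3.92×10^13 = 14100 W.

Q ≈ 14100 W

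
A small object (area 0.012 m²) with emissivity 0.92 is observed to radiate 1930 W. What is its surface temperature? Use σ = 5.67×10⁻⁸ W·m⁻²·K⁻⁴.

From P = εσAT⁴, T = (P / εσA)^(1/4) = (1930 / (0.92 × 5.67×10⁻⁸ × 0.0120))^(1/4).
T = (3.08×10^12)^(1/4) = 1330 K.

T ≈ 1330 K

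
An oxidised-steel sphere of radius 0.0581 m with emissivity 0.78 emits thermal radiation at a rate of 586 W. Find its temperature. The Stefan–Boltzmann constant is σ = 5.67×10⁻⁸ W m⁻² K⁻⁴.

A = 4πr² = 4π × (0.0581)² = 0.0424 m².
From P = εσAT⁴, T = (P / εσA)^(1/4) = (586 / (0.78 × 5.67×10⁻⁸ × 0.0424))^(1/4).
T = (3.12×10^11)^(1/4) = 748 K.

T ≈ 748 K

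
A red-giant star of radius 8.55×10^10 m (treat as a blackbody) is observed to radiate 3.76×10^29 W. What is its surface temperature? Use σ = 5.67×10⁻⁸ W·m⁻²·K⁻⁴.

T ≈ 2910 K

A = 4πr² = 4π × (8.55×10^10)² = 9.19×10^22 m².
From P = σAT⁴, T = (P / σA)^(1/4) = (3.76×10^29 / (5.67×10⁻⁸ × 9.19×10^22))^(1/4).
T = (7.22×10^13)^(1/4) = 2910 K.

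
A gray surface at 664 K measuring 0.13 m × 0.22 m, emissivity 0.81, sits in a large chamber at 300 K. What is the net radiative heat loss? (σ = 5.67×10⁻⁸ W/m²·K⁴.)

A = 0.13 × 0.22 = 0.0286 m².
Q = εσA(T⁴ − T_s⁴). T⁴ − T_s⁴ = (664)⁴ − (300)⁴ = 1.94×10^11 − 8.10×10^9 = 1.86×10^11 K⁴.
Q = 0.81 × 5.67×10⁻⁸ × 0.0286 × 1.86×10^11 = 245 W.

Q ≈ 245 W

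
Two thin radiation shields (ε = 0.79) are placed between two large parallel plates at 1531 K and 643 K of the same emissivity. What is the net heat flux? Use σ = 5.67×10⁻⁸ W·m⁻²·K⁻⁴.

q ≈ 65700 W/m²

Each of the 3 gaps contributes resistance (2/ε − 1) = 2/0.79 − 1 = 1.532; total = 4.595.
q = σ(T₁⁴ − T₂⁴) / 4.595 = 5.67×10⁻⁸ × 5.32×10^12 / 4.595 = 65700 W/m².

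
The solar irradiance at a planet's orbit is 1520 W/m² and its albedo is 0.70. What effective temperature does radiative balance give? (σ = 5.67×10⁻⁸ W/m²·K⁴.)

Power absorbed = (1−a)S·πR²; power emitted = 4πR²σT⁴. Equating and cancelling πR²:
T = ((1−a)S / 4σ)^(1/4) = (456 / (4 × 5.67×10⁻⁸))^(1/4) = (2.01×10^9)^(1/4).
T = 212 K.

T ≈ 212 K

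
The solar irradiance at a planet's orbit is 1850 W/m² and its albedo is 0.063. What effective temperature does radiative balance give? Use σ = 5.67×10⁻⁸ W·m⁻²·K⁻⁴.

T ≈ 296 K

Power absorbed = (1−a)S·πR²; power emitted = 4πR²σT⁴. Equating and cancelling πR²:
T = ((1−a)S / 4σ)^(1/4) = (1730 / (4 × 5.67×10⁻⁸))^(1/4) = (7.64×10^9)^(1/4).
T = 296 K.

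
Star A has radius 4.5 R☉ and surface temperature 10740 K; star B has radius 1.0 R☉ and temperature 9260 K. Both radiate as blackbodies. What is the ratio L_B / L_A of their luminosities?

L_B/L_A ≈ 0.0273

L = 4πR²σT⁴ ∝ R²T⁴, so L_B/L_A = (1.0/4.5)² × (9260/10740)⁴ = 0.0494 × 0.553 = 0.0273.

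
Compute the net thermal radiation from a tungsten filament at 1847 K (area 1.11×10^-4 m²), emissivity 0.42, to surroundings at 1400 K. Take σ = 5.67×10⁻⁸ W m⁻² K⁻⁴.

Q ≈ 20.6 W

Q = εσA(T⁴ − T_s⁴). T⁴ − T_s⁴ = (1847)⁴ − (1400)⁴ = 1.16×10^13 − 3.84×10^12 = 7.80×10^12 K⁴.
Q = 0.42 × 5.67×10⁻⁸ × 1.11×10^-4 × 7.80×10^12 = 20.6 W.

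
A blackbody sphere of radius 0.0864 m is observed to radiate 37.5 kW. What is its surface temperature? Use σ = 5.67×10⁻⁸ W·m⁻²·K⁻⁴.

A = 4πr² = 4π × (0.0864)² = 0.0938 m².
From P = σAT⁴, T = (P / σA)^(1/4) = (37500 / (5.67×10⁻⁸ × 0.0938))^(1/4).
T = (7.05×10^12)^(1/4) = 1630 K.

T ≈ 1630 K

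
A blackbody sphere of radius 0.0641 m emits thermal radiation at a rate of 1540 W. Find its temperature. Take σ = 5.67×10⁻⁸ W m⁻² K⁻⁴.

A = 4πr² = 4π × (0.0641)² = 0.0516 m².
From P = σAT⁴, T = (P / σA)^(1/4) = (1540 / (5.67×10⁻⁸ × 0.0516))^(1/4).
T = (5.26×10^11)^(1/4) = 852 K.

T ≈ 852 K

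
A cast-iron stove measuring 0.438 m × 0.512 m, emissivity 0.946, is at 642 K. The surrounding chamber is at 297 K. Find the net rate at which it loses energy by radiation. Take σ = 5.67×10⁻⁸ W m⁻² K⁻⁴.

A = 0.438 × 0.512 = 0.224 m².
Q = εσA(T⁴ − T_s⁴). T⁴ − T_s⁴ = (642)⁴ − (297)⁴ = 1.70×10^11 − 7.78×10^9 = 1.62×10^11 K⁴.
Q = 0.946 × 5.67×10⁻⁸ × 0.224 × 1.62×10^11 = 1950 W.

Q ≈ 1950 W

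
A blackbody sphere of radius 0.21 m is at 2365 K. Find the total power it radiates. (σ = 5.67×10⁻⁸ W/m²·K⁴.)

A = 4πr² = 4π × (0.21)² = 0.554 m².
P = σAT⁴ = 5.67×10⁻⁸ × 0.554 × (2365)⁴ = 5.67×10⁻⁸ × 0.554 × 3.13×10^13.
P = 9.83×10^5 W.

P ≈ 9.83×10^5 W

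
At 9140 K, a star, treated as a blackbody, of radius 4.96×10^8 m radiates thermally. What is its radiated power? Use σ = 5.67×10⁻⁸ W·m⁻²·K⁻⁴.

A = 4πr² = 4π × (4.96×10^8)² = 3.09×10^18 m².
P = σAT⁴ = 5.67×10⁻⁸ × 3.09×10^18 × (9140)⁴ = 5.67×10⁻⁸ × 3.09×10^18 × 6.98×10^15.
P = 1.22×10^27 W.

P ≈ 1.22×10^27 W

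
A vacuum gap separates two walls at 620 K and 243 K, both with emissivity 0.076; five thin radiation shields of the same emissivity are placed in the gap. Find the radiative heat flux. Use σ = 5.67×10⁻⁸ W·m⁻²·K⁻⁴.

Each of the 6 gaps contributes resistance (2/ε − 1) = 2/0.076 − 1 = 25.32; total = 151.9.
q = σ(T₁⁴ − T₂⁴) / 151.9 = 5.67×10⁻⁸ × 1.44×10^11 / 151.9 = 53.9 W/m².

q ≈ 53.9 W/m²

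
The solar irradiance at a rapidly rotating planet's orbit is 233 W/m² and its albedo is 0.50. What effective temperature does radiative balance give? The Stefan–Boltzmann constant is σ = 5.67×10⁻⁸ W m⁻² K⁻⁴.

T ≈ 151 K

Power absorbed = (1−a)S·πR²; power emitted = 4πR²σT⁴. Equating and cancelling πR²:
T = ((1−a)S / 4σ)^(1/4) = (116 / (4 × 5.67×10⁻⁸))^(1/4) = (5.14×10^8)^(1/4).
T = 151 K.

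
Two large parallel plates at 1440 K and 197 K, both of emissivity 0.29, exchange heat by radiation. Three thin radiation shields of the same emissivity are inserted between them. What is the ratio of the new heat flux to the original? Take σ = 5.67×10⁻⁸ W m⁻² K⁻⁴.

With N identical shields there are N+1 = 4 gaps in series, each with the same radiative resistance, so the flux falls to 1/(N+1) of its unshielded value.

ratio ≈ 0.250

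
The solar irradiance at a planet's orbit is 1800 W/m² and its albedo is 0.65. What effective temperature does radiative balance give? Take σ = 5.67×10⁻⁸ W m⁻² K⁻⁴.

Power absorbed = (1−a)S·πR²; power emitted = 4πR²σT⁴. Equating and cancelling πR²:
T = ((1−a)S / 4σ)^(1/4) = (630 / (4 × 5.67×10⁻⁸))^(1/4) = (2.78×10^9)^(1/4).
T = 230 K.

T ≈ 230 K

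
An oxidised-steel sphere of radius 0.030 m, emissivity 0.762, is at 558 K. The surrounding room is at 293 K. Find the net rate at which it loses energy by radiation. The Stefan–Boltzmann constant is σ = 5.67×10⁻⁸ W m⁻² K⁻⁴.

Q ≈ 43.8 W

A = 4πr² = 4π × (0.030)² = 0.0113 m².
Q = εσA(T⁴ − T_s⁴). T⁴ − T_s⁴ = (558)⁴ − (293)⁴ = 9.69×10^10 − 7.37×10^9 = 8.96×10^10 K⁴.
Q = 0.762 × 5.67×10⁻⁸ × 0.0113 × 8.96×10^10 = 43.8 W.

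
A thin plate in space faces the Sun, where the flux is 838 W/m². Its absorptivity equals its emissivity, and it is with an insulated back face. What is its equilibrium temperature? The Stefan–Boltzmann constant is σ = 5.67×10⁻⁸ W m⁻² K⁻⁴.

T ≈ 349 K

Absorbed flux αS = emitted flux εσT⁴ (one radiating face); with α = ε, T = (S/σ)^(1/4).
T = (838 / 5.67×10⁻⁸)^(1/4) = (1.48×10^10)^(1/4).
T = 349 K.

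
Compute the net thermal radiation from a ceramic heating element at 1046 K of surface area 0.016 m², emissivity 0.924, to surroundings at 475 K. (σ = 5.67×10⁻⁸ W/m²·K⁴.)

Q ≈ 961 W

Q = εσA(T⁴ − T_s⁴). T⁴ − T_s⁴ = (1046)⁴ − (475)⁴ = 1.20×10^12 − 5.09×10^10 = 1.15×10^12 K⁴.
Q = 0.924 × 5.67×10⁻⁸ × 0.0160 × 1.15×10^12 = 961 W.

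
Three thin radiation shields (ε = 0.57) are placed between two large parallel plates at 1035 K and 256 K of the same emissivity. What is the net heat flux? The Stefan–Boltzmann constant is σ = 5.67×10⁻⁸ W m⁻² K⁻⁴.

Each of the 4 gaps contributes resistance (2/ε − 1) = 2/0.57 − 1 = 2.509; total = 10.04.
q = σ(T₁⁴ − T₂⁴) / 10.04 = 5.67×10⁻⁸ × 1.14×10^12 / 10.04 = 6460 W/m².

q ≈ 6460 W/m²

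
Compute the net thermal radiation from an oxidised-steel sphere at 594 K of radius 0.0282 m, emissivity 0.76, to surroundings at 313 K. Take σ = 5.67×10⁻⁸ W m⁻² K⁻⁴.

A = 4πr² = 4π × (0.0282)² = 9.99×10^-3 m².
Q = εσA(T⁴ − T_s⁴). T⁴ − T_s⁴ = (594)⁴ − (313)⁴ = 1.24×10^11 − 9.60×10^9 = 1.15×10^11 K⁴.
Q = 0.76 × 5.67×10⁻⁸ × 9.99×10^-3 × 1.15×10^11 = 49.5 W.

Q ≈ 49.5 W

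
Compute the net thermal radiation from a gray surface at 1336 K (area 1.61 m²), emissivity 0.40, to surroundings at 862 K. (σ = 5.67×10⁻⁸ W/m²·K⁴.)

Q ≈ 96200 W

Q = εσA(T⁴ − T_s⁴). T⁴ − T_s⁴ = (1336)⁴ − (862)⁴ = 3.19×10^12 − 5.52×10^11 = 2.63×10^12 K⁴.
Q = 0.40 × 5.67×10⁻⁸ × 1.61 × 2.63×10^12 = 96200 W.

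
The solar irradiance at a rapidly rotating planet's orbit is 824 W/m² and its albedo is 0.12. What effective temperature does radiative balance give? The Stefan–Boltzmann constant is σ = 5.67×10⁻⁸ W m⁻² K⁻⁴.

Power absorbed = (1−a)S·πR²; power emitted = 4πR²σT⁴. Equating and cancelling πR²:
T = ((1−a)S / 4σ)^(1/4) = (725 / (4 × 5.67×10⁻⁸))^(1/4) = (3.20×10^9)^(1/4).
T = 238 K.

T ≈ 238 K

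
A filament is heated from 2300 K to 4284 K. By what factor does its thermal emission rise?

P ∝ T⁴, so the ratio is (4284/2300)⁴ = (1.863)⁴ = 12.0.

ratio ≈ 12.0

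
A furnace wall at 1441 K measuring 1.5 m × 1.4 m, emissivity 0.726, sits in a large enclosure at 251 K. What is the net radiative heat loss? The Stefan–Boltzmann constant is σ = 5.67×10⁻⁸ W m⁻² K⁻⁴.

Q ≈ 3.72×10^5 W

A = 1.5 × 1.4 = 2.10 m².
Q = εσA(T⁴ − T_s⁴). T⁴ − T_s⁴ = (1441)⁴ − (251)⁴ = 4.31×10^12 − 3.97×10^9 = 4.31×10^12 K⁴.
Q = 0.726 × 5.67×10⁻⁸ × 2.10 × 4.31×10^12 = 3.72×10^5 W.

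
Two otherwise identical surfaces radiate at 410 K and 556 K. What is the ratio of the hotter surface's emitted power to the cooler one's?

P ∝ T⁴, so the ratio is (556/410)⁴ = (1.356)⁴ = 3.38.

ratio ≈ 3.38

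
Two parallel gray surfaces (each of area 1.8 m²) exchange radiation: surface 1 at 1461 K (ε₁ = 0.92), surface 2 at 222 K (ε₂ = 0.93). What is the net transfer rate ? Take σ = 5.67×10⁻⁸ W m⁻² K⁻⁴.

For two large parallel gray plates, q = σ(T₁⁴ − T₂⁴) / (1/ε₁ + 1/ε₂ − 1).
1/ε₁ + 1/ε₂ − 1 = 1/0.92 + 1/0.93 − 1 = 1.162.
T₁⁴ − T₂⁴ = 4.56×10^12 − 2.43×10^9 = 4.55×10^12 K⁴.
q = 5.67×10⁻⁸ × 4.55×10^12 / 1.162 = 2.22×10^5 W/m².
Q = q·A = 2.22×10^5 × 1.8 = 4.00×10^5 W.

Q ≈ 4.00×10^5 W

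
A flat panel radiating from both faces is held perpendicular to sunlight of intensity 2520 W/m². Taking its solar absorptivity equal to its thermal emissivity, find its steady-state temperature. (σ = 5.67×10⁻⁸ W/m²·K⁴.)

T ≈ 386 K

Absorbed flux αS = emitted flux 2εσT⁴ per unit area; with α = ε this gives T = (S/2σ)^(1/4).
T = (2520 / (2 × 5.67×10⁻⁸))^(1/4) = (2.22×10^10)^(1/4).
T = 386 K.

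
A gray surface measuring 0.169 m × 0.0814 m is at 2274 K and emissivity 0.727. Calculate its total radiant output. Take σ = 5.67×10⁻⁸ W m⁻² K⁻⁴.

A = 0.169 × 0.0814 = 0.0138 m².
P = εσAT⁴ = 0.727 × 5.67×10⁻⁸ × 0.0138 × (2274)⁴ = 0.727 × 5.67×10⁻⁸ × 0.0138 × 2.67×10^13.
P = 15200 W.

P ≈ 15200 W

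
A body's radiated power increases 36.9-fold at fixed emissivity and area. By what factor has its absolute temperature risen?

factor ≈ 2.46

P ∝ T⁴ ⇒ T ∝ P^(1/4), so T scales by (36.9)^(1/4) = 2.46.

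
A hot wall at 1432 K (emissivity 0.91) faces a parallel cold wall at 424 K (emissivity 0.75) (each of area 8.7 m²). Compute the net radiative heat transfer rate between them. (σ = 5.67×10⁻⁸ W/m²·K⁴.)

For two large parallel gray plates, q = σ(T₁⁴ − T₂⁴) / (1/ε₁ + 1/ε₂ − 1).
1/ε₁ + 1/ε₂ − 1 = 1/0.91 + 1/0.75 − 1 = 1.432.
T₁⁴ − T₂⁴ = 4.21×10^12 − 3.23×10^10 = 4.17×10^12 K⁴.
q = 5.67×10⁻⁸ × 4.17×10^12 / 1.432 = 1.65×10^5 W/m².
Q = q·A = 1.65×10^5 × 8.7 = 1.44×10^6 W.

Q ≈ 1.44×10^6 W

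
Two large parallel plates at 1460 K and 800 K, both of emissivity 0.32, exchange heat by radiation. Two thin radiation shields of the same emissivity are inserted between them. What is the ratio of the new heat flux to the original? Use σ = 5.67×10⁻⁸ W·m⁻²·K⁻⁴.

ratio ≈ 0.333

With N identical shields there are N+1 = 3 gaps in series, each with the same radiative resistance, so the flux falls to 1/(N+1) of its unshielded value.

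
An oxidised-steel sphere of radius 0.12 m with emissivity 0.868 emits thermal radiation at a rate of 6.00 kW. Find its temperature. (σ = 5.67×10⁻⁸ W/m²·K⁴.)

A = 4πr² = 4π × (0.12)² = 0.181 m².
From P = εσAT⁴, T = (P / εσA)^(1/4) = (6000 / (0.868 × 5.67×10⁻⁸ × 0.181))^(1/4).
T = (6.74×10^11)^(1/4) = 906 K.

T ≈ 906 K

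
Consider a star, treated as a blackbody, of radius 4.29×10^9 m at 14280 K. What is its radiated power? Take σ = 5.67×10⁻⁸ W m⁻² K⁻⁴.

P ≈ 5.45×10^29 W

A = 4πr² = 4π × (4.29×10^9)² = 2.31×10^20 m².
P = σAT⁴ = 5.67×10⁻⁸ × 2.31×10^20 × (14280)⁴ = 5.67×10⁻⁸ × 2.31×10^20 × 4.16×10^16.
P = 5.45×10^29 W.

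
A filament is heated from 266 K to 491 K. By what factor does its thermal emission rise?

P ∝ T⁴, so the ratio is (491/266)⁴ = (1.846)⁴ = 11.6.

ratio ≈ 11.6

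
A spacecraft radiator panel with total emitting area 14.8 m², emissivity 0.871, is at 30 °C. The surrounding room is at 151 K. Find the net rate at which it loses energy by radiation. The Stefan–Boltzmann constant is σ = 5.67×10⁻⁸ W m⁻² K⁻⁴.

Q ≈ 5780 W

Convert: 30 °C = 303 K.
Q = εσA(T⁴ − T_s⁴). T⁴ − T_s⁴ = (303)⁴ − (151)⁴ = 8.43×10^9 − 5.20×10^8 = 7.91×10^9 K⁴.
Q = 0.871 × 5.67×10⁻⁸ × 14.8 × 7.91×10^9 = 5780 W.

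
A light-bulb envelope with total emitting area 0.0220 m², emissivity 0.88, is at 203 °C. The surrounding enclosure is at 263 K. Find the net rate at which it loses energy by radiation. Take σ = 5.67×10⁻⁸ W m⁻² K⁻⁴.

Convert: 203 °C = 476 K.
Q = εσA(T⁴ − T_s⁴). T⁴ − T_s⁴ = (476)⁴ − (263)⁴ = 5.13×10^10 − 4.78×10^9 = 4.66×10^10 K⁴.
Q = 0.88 × 5.67×10⁻⁸ × 0.0220 × 4.66×10^10 = 51.1 W.

Q ≈ 51.1 W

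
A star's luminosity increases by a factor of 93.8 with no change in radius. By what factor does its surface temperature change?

factor ≈ 3.11

P ∝ T⁴ ⇒ T ∝ P^(1/4), so T scales by (93.8)^(1/4) = 3.11.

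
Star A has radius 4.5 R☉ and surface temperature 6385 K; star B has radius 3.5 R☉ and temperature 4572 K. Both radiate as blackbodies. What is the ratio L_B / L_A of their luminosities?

L = 4πR²σT⁴ ∝ R²T⁴, so L_B/L_A = (3.5/4.5)² × (4572/6385)⁴ = 0.605 × 0.263 = 0.159.

L_B/L_A ≈ 0.159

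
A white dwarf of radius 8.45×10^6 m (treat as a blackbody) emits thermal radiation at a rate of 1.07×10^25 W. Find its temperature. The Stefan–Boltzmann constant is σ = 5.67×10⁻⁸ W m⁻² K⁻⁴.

T ≈ 21400 K

A = 4πr² = 4π × (8.45×10^6)² = 8.97×10^14 m².
From P = σAT⁴, T = (P / σA)^(1/4) = (1.07×10^25 / (5.67×10⁻⁸ × 8.97×10^14))^(1/4).
T = (2.10×10^17)^(1/4) = 21400 K.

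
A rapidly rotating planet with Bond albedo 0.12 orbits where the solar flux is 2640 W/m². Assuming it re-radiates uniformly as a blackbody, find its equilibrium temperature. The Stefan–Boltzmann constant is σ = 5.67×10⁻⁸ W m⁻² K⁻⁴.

T ≈ 318 K

Power absorbed = (1−a)S·πR²; power emitted = 4πR²σT⁴. Equating and cancelling πR²:
T = ((1−a)S / 4σ)^(1/4) = (2320 / (4 × 5.67×10⁻⁸))^(1/4) = (1.02×10^10)^(1/4).
T = 318 K.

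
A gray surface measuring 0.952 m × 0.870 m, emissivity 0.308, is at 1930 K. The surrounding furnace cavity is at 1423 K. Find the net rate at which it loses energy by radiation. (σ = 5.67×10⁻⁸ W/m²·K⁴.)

Q ≈ 1.41×10^5 W

A = 0.952 × 0.870 = 0.828 m².
Q = εσA(T⁴ − T_s⁴). T⁴ − T_s⁴ = (1930)⁴ − (1423)⁴ = 1.39×10^13 − 4.10×10^12 = 9.77×10^12 K⁴.
Q = 0.308 × 5.67×10⁻⁸ × 0.828 × 9.77×10^12 = 1.41×10^5 W.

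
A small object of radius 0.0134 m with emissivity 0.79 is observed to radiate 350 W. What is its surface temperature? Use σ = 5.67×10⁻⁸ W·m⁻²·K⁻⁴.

A = 4πr² = 4π × (0.0134)² = 2.26×10^-3 m².
From P = εσAT⁴, T = (P / εσA)^(1/4) = (350 / (0.79 × 5.67×10⁻⁸ × 2.26×10^-3))^(1/4).
T = (3.46×10^12)^(1/4) = 1360 K.

T ≈ 1360 K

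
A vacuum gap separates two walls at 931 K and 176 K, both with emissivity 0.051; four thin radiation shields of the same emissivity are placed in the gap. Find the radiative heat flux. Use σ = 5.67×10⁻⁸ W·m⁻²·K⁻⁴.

Each of the 5 gaps contributes resistance (2/ε − 1) = 2/0.051 − 1 = 38.22; total = 191.1.
q = σ(T₁⁴ − T₂⁴) / 191.1 = 5.67×10⁻⁸ × 7.50×10^11 / 191.1 = 223 W/m².

q ≈ 223 W/m²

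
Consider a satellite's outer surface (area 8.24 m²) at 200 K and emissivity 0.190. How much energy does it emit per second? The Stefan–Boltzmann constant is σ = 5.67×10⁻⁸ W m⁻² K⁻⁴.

Stefan–Boltzmann: P = εσAT⁴ = 0.190 × 5.67×10⁻⁸ × 8.24 × (200)⁴ = 0.190 × 5.67×10⁻⁸ × 8.24 × 1.60×10^9.
P = 142 W.

P ≈ 142 W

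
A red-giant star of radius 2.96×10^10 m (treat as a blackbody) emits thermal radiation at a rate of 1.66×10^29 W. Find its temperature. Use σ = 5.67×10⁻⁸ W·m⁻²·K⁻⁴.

A = 4πr² = 4π × (2.96×10^10)² = 1.10×10^22 m².
From P = σAT⁴, T = (P / σA)^(1/4) = (1.66×10^29 / (5.67×10⁻⁸ × 1.10×10^22))^(1/4).
T = (2.66×10^14)^(1/4) = 4040 K.

T ≈ 4040 K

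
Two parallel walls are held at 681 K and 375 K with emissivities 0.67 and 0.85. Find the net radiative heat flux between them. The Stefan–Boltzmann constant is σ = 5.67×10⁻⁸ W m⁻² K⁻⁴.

q ≈ 6630 W/m²

For two large parallel gray plates, q = σ(T₁⁴ − T₂⁴) / (1/ε₁ + 1/ε₂ − 1).
1/ε₁ + 1/ε₂ − 1 = 1/0.67 + 1/0.85 − 1 = 1.669.
T₁⁴ − T₂⁴ = 2.15×10^11 − 1.98×10^10 = 1.95×10^11 K⁴.
q = 5.67×10⁻⁸ × 1.95×10^11 / 1.669 = 6630 W/m².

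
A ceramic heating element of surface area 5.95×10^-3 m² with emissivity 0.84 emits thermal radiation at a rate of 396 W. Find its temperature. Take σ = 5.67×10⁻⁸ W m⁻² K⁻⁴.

T ≈ 1090 K

From P = εσAT⁴, T = (P / εσA)^(1/4) = (396 / (0.84 × 5.67×10⁻⁸ × 5.95×10^-3))^(1/4).
T = (1.40×10^12)^(1/4) = 1090 K.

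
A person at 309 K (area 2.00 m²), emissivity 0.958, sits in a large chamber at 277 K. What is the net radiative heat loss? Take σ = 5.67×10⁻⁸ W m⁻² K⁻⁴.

Q = εσA(T⁴ − T_s⁴). T⁴ − T_s⁴ = (309)⁴ − (277)⁴ = 9.12×10^9 − 5.89×10^9 = 3.23×10^9 K⁴.
Q = 0.958 × 5.67×10⁻⁸ × 2.00 × 3.23×10^9 = 351 W.

Q ≈ 351 W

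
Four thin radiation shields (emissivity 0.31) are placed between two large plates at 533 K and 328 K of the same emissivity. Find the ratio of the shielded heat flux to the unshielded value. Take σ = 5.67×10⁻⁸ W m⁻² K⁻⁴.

With N identical shields there are N+1 = 5 gaps in series, each with the same radiative resistance, so the flux falls to 1/(N+1) of its unshielded value.

ratio ≈ 0.200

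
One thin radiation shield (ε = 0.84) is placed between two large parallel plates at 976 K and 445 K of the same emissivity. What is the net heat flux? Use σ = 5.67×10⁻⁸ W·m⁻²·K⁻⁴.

Each of the 2 gaps contributes resistance (2/ε − 1) = 2/0.84 − 1 = 1.381; total = 2.762.
q = σ(T₁⁴ − T₂⁴) / 2.762 = 5.67×10⁻⁸ × 8.68×10^11 / 2.762 = 17800 W/m².

q ≈ 17800 W/m²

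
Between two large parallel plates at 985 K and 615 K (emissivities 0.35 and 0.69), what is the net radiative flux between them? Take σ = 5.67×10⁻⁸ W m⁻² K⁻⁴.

q ≈ 13700 W/m²

For two large parallel gray plates, q = σ(T₁⁴ − T₂⁴) / (1/ε₁ + 1/ε₂ − 1).
1/ε₁ + 1/ε₂ − 1 = 1/0.35 + 1/0.69 − 1 = 3.306.
T₁⁴ − T₂⁴ = 9.41×10^11 − 1.43×10^11 = 7.98×10^11 K⁴.
q = 5.67×10⁻⁸ × 7.98×10^11 / 3.306 = 13700 W/m².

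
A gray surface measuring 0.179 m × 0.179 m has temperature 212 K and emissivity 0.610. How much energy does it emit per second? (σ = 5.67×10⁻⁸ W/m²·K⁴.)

A = 0.179 × 0.179 = 0.0320 m².
Stefan–Boltzmann: P = εσAT⁴ = 0.610 × 5.67×10⁻⁸ × 0.0320 × (212)⁴ = 0.610 × 5.67×10⁻⁸ × 0.0320 × 2.02×10^9.
P = 2.24 W.

P ≈ 2.24 W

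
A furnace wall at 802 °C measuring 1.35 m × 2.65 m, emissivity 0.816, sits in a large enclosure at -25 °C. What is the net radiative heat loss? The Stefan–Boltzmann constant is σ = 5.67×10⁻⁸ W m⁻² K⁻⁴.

Q ≈ 2.20×10^5 W

A = 1.35 × 2.65 = 3.58 m².
Convert: 802 °C = 1075 K; -25 °C = 248 K.
Q = εσA(T⁴ − T_s⁴). T⁴ − T_s⁴ = (1075)⁴ − (248)⁴ = 1.34×10^12 − 3.78×10^9 = 1.33×10^12 K⁴.
Q = 0.816 × 5.67×10⁻⁸ × 3.58 × 1.33×10^12 = 2.20×10^5 W.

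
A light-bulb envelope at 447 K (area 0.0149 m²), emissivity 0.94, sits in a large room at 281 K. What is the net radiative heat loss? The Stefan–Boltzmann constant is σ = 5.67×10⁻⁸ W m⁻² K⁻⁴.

Q ≈ 26.8 W

Q = εσA(T⁴ − T_s⁴). T⁴ − T_s⁴ = (447)⁴ − (281)⁴ = 3.99×10^10 − 6.23×10^9 = 3.37×10^10 K⁴.
Q = 0.94 × 5.67×10⁻⁸ × 0.0149 × 3.37×10^10 = 26.8 W.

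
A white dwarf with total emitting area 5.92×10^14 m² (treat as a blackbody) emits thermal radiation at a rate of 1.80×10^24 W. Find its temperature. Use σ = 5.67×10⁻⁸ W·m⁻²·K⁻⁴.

From P = σAT⁴, T = (P / σA)^(1/4) = (1.80×10^24 / (5.67×10⁻⁸ × 5.92×10^14))^(1/4).
T = (5.36×10^16)^(1/4) = 15200 K.

T ≈ 15200 K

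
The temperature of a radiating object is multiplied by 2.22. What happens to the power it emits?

P ∝ T⁴, so the power scales as (2.22)⁴ = 24.3.

factor ≈ 24.3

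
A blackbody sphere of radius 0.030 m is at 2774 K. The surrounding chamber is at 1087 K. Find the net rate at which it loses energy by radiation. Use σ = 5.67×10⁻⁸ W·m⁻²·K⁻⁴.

Q ≈ 37100 W

A = 4πr² = 4π × (0.030)² = 0.0113 m².
Q = σA(T⁴ − T_s⁴). T⁴ − T_s⁴ = (2774)⁴ − (1087)⁴ = 5.92×10^13 − 1.40×10^12 = 5.78×10^13 K⁴.
Q = 5.67×10⁻⁸ × 0.0113 × 5.78×10^13 = 37100 W.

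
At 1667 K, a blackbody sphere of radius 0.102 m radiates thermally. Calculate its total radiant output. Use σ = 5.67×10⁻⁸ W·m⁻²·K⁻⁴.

P ≈ 57200 W

A = 4πr² = 4π × (0.102)² = 0.131 m².
P = σAT⁴ = 5.67×10⁻⁸ × 0.131 × (1667)⁴ = 5.67×10⁻⁸ × 0.131 × 7.72×10^12.
P = 57200 W.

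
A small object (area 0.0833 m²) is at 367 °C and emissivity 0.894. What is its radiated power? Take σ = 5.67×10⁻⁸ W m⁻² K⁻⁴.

367 °C = 640 K.
Stefan–Boltzmann: P = εσAT⁴ = 0.894 × 5.67×10⁻⁸ × 0.0833 × (640)⁴ = 0.894 × 5.67×10⁻⁸ × 0.0833 × 1.68×10^11.
P = 708 W.

P ≈ 708 W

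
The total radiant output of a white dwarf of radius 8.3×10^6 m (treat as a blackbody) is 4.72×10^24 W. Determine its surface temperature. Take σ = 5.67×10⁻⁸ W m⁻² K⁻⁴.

A = 4πr² = 4π × (8.3×10^6)² = 8.66×10^14 m².
From P = σAT⁴, T = (P / σA)^(1/4) = (4.72×10^24 / (5.67×10⁻⁸ × 8.66×10^14))^(1/4).
T = (9.62×10^16)^(1/4) = 17600 K.

T ≈ 17600 K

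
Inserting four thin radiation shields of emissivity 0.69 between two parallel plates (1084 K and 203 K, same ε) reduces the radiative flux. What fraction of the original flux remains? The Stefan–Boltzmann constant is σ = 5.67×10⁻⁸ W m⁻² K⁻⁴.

ratio ≈ 0.200

With N identical shields there are N+1 = 5 gaps in series, each with the same radiative resistance, so the flux falls to 1/(N+1) of its unshielded value.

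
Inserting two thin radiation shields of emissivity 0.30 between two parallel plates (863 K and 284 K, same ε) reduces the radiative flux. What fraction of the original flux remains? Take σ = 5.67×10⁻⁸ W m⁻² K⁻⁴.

With N identical shields there are N+1 = 3 gaps in series, each with the same radiative resistance, so the flux falls to 1/(N+1) of its unshielded value.

ratio ≈ 0.333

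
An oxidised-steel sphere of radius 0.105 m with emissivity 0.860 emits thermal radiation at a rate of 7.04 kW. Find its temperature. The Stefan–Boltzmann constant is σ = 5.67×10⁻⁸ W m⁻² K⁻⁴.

T ≈ 1010 K

A = 4πr² = 4π × (0.105)² = 0.139 m².
From P = εσAT⁴, T = (P / εσA)^(1/4) = (7040 / (0.860 × 5.67×10⁻⁸ × 0.139))^(1/4).
T = (1.04×10^12)^(1/4) = 1010 K.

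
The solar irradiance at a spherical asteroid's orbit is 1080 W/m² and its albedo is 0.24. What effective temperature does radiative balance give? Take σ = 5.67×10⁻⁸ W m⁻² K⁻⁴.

Power absorbed = (1−a)S·πR²; power emitted = 4πR²σT⁴. Equating and cancelling πR²:
T = ((1−a)S / 4σ)^(1/4) = (821 / (4 × 5.67×10⁻⁸))^(1/4) = (3.62×10^9)^(1/4).
T = 245 K.

T ≈ 245 K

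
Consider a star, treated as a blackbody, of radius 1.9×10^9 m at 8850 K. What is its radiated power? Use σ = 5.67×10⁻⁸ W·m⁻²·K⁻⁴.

A = 4πr² = 4π × (1.9×10^9)² = 4.54×10^19 m².
P = σAT⁴ = 5.67×10⁻⁸ × 4.54×10^19 × (8850)⁴ = 5.67×10⁻⁸ × 4.54×10^19 × 6.13×10^15.
P = 1.58×10^28 W.

P ≈ 1.58×10^28 W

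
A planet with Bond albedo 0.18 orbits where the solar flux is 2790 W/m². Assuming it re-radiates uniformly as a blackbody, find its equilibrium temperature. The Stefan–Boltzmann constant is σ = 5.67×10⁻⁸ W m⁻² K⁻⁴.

T ≈ 317 K

Power absorbed = (1−a)S·πR²; power emitted = 4πR²σT⁴. Equating and cancelling πR²:
T = ((1−a)S / 4σ)^(1/4) = (2290 / (4 × 5.67×10⁻⁸))^(1/4) = (1.01×10^10)^(1/4).
T = 317 K.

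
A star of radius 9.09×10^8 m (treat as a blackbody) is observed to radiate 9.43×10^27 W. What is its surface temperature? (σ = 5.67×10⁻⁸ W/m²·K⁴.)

A = 4πr² = 4π × (9.09×10^8)² = 1.04×10^19 m².
From P = σAT⁴, T = (P / σA)^(1/4) = (9.43×10^27 / (5.67×10⁻⁸ × 1.04×10^19))^(1/4).
T = (1.60×10^16)^(1/4) = 11200 K.

T ≈ 11200 K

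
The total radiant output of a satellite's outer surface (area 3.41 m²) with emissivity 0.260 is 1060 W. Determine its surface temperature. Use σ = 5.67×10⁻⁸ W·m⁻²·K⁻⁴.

T ≈ 381 K

From P = εσAT⁴, T = (P / εσA)^(1/4) = (1060 / (0.260 × 5.67×10⁻⁸ × 3.41))^(1/4).
T = (2.11×10^10)^(1/4) = 381 K.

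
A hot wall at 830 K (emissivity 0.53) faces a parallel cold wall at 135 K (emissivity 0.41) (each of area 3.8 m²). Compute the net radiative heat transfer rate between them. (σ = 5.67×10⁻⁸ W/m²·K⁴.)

For two large parallel gray plates, q = σ(T₁⁴ − T₂⁴) / (1/ε₁ + 1/ε₂ − 1).
1/ε₁ + 1/ε₂ − 1 = 1/0.53 + 1/0.41 − 1 = 3.326.
T₁⁴ − T₂⁴ = 4.75×10^11 − 3.32×10^8 = 4.74×10^11 K⁴.
q = 5.67×10⁻⁸ × 4.74×10^11 / 3.326 = 8090 W/m².
Q = q·A = 8090 × 3.8 = 30700 W.

Q ≈ 30700 W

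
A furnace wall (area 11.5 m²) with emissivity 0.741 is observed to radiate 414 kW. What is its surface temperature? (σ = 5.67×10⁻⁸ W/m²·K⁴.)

From P = εσAT⁴, T = (P / εσA)^(1/4) = (4.14×10^5 / (0.741 × 5.67×10⁻⁸ × 11.5))^(1/4).
T = (8.57×10^11)^(1/4) = 962 K.

T ≈ 962 K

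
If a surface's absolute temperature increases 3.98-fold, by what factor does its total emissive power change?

P ∝ T⁴, so the power scales as (3.98)⁴ = 251.

factor ≈ 251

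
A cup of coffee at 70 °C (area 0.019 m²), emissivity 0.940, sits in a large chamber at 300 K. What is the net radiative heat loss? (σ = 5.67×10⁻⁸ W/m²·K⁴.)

Q ≈ 5.81 W

Convert: 70 °C = 343 K.
Q = εσA(T⁴ − T_s⁴). T⁴ − T_s⁴ = (343)⁴ − (300)⁴ = 1.38×10^10 − 8.10×10^9 = 5.74×10^9 K⁴.
Q = 0.940 × 5.67×10⁻⁸ × 0.0190 × 5.74×10^9 = 5.81 W.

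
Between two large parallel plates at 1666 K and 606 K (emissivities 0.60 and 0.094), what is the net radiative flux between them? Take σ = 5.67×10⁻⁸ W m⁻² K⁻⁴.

q ≈ 38000 W/m²

For two large parallel gray plates, q = σ(T₁⁴ − T₂⁴) / (1/ε₁ + 1/ε₂ − 1).
1/ε₁ + 1/ε₂ − 1 = 1/0.60 + 1/0.094 − 1 = 11.30.
T₁⁴ − T₂⁴ = 7.70×10^12 − 1.35×10^11 = 7.57×10^12 K⁴.
q = 5.67×10⁻⁸ × 7.57×10^12 / 11.30 = 38000 W/m².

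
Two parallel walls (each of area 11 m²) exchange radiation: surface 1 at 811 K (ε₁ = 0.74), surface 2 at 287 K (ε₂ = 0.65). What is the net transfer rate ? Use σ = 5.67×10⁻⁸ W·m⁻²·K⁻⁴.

Q ≈ 1.41×10^5 W

For two large parallel gray plates, q = σ(T₁⁴ − T₂⁴) / (1/ε₁ + 1/ε₂ − 1).
1/ε₁ + 1/ε₂ − 1 = 1/0.74 + 1/0.65 − 1 = 1.890.
T₁⁴ − T₂⁴ = 4.33×10^11 − 6.78×10^9 = 4.26×10^11 K⁴.
q = 5.67×10⁻⁸ × 4.26×10^11 / 1.890 = 12800 W/m².
Q = q·A = 12800 × 11 = 1.41×10^5 W.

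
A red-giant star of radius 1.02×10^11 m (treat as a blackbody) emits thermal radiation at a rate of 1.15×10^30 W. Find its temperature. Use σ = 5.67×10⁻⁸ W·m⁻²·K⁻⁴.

A = 4πr² = 4π × (1.02×10^11)² = 1.31×10^23 m².
From P = σAT⁴, T = (P / σA)^(1/4) = (1.15×10^30 / (5.67×10⁻⁸ × 1.31×10^23))^(1/4).
T = (1.55×10^14)^(1/4) = 3530 K.

T ≈ 3530 K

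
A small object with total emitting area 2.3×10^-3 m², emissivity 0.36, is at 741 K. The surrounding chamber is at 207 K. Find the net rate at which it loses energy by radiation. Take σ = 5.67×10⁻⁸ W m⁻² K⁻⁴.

Q = εσA(T⁴ − T_s⁴). T⁴ − T_s⁴ = (741)⁴ − (207)⁴ = 3.01×10^11 − 1.84×10^9 = 3.00×10^11 K⁴.
Q = 0.36 × 5.67×10⁻⁸ × 2.30×10^-3 × 3.00×10^11 = 14.1 W.

Q ≈ 14.1 W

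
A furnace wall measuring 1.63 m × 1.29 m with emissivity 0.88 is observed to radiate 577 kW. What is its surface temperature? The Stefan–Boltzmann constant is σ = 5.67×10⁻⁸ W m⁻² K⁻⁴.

A = 1.63 × 1.29 = 2.10 m².
From P = εσAT⁴, T = (P / εσA)^(1/4) = (5.77×10^5 / (0.88 × 5.67×10⁻⁸ × 2.10))^(1/4).
T = (5.50×10^12)^(1/4) = 1530 K.

T ≈ 1530 K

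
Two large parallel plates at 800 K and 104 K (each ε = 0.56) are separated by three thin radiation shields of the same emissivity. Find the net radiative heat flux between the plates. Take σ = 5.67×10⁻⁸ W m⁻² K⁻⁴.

q ≈ 2260 W/m²

Each of the 4 gaps contributes resistance (2/ε − 1) = 2/0.56 − 1 = 2.571; total = 10.29.
q = σ(T₁⁴ − T₂⁴) / 10.29 = 5.67×10⁻⁸ × 4.09×10^11 / 10.29 = 2260 W/m².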